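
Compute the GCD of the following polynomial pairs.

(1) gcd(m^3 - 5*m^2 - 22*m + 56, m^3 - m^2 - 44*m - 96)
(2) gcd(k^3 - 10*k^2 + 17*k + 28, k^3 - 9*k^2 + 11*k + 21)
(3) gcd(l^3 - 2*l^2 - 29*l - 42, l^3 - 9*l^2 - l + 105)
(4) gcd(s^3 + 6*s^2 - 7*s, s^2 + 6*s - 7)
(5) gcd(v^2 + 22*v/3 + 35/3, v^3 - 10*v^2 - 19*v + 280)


(1) = m + 4
(2) = gcd((k - 7)*(k - 4)*(k + 1), (k - 7)*(k - 3)*(k + 1)) = k^2 - 6*k - 7
(3) = l^2 - 4*l - 21
(4) = gcd(s*(s - 1)*(s + 7), (s - 1)*(s + 7)) = s^2 + 6*s - 7
(5) = gcd((v + 7/3)*(v + 5), (v - 8)*(v - 7)*(v + 5)) = v + 5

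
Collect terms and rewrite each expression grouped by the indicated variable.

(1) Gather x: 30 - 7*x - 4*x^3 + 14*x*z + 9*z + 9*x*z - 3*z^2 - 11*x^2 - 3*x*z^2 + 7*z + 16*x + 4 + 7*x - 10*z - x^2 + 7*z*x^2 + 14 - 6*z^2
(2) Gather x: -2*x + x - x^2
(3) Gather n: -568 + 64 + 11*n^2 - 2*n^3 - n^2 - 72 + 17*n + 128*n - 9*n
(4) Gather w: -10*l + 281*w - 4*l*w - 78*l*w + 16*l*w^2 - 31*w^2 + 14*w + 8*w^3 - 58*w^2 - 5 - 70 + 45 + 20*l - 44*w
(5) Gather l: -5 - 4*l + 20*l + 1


(1) = -4*x^3 + x^2*(7*z - 12) + x*(-3*z^2 + 23*z + 16) - 9*z^2 + 6*z + 48
(2) = -x^2 - x
(3) = -2*n^3 + 10*n^2 + 136*n - 576
(4) = 10*l + 8*w^3 + w^2*(16*l - 89) + w*(251 - 82*l) - 30
(5) = 16*l - 4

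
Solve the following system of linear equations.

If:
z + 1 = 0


Then:
z = -1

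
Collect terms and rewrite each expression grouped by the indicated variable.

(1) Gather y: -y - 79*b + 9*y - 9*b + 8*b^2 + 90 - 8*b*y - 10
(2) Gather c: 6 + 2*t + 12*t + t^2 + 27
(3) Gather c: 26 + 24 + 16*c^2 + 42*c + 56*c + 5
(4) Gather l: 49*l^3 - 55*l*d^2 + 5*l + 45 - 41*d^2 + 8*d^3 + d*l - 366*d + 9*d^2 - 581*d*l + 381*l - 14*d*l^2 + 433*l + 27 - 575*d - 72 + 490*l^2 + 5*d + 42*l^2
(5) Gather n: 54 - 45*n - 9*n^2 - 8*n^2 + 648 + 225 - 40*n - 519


(1) = 8*b^2 - 88*b + y*(8 - 8*b) + 80
(2) = t^2 + 14*t + 33
(3) = 16*c^2 + 98*c + 55
(4) = 8*d^3 - 32*d^2 - 936*d + 49*l^3 + l^2*(532 - 14*d) + l*(-55*d^2 - 580*d + 819)
(5) = -17*n^2 - 85*n + 408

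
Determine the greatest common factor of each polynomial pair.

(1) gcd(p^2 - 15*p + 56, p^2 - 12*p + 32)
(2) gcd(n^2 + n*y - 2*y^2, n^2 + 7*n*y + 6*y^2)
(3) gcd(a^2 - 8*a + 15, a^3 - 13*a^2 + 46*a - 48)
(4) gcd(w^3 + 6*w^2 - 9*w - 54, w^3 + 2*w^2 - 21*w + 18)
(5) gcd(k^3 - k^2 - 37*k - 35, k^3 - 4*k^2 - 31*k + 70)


(1) = gcd((p - 8)*(p - 7), (p - 8)*(p - 4)) = p - 8
(2) = 1
(3) = gcd((a - 5)*(a - 3), (a - 8)*(a - 3)*(a - 2)) = a - 3
(4) = w^2 + 3*w - 18
(5) = k^2 - 2*k - 35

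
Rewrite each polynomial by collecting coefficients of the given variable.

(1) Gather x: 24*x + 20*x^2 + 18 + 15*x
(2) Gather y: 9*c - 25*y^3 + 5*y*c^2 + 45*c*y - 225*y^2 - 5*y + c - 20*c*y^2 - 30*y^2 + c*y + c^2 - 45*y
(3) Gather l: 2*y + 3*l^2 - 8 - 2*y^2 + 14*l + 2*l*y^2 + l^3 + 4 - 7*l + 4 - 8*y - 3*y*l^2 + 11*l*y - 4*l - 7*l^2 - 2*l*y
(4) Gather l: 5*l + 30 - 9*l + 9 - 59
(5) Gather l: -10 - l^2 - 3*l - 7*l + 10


(1) = 20*x^2 + 39*x + 18
(2) = c^2 + 10*c - 25*y^3 + y^2*(-20*c - 255) + y*(5*c^2 + 46*c - 50)
(3) = l^3 + l^2*(-3*y - 4) + l*(2*y^2 + 9*y + 3) - 2*y^2 - 6*y
(4) = -4*l - 20
(5) = -l^2 - 10*l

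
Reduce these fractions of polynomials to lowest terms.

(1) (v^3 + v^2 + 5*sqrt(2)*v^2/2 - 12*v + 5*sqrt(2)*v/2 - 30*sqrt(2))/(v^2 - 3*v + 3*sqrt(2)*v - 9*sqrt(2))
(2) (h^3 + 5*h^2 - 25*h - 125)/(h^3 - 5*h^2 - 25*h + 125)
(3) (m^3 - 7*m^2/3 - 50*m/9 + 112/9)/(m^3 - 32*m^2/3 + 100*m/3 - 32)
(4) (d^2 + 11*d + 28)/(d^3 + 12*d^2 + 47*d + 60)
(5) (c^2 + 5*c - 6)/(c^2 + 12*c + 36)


(1) = (2*v^2 + v*(5*sqrt(2) + 8) + 20*sqrt(2))/(2*v + 6*sqrt(2))
(2) = (h + 5)/(h - 5)
(3) = (3*m + 7)/(3*m - 18)
(4) = (d + 7)/(d^2 + 8*d + 15)
(5) = (c - 1)/(c + 6)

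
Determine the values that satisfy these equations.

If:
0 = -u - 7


Then:
u = -7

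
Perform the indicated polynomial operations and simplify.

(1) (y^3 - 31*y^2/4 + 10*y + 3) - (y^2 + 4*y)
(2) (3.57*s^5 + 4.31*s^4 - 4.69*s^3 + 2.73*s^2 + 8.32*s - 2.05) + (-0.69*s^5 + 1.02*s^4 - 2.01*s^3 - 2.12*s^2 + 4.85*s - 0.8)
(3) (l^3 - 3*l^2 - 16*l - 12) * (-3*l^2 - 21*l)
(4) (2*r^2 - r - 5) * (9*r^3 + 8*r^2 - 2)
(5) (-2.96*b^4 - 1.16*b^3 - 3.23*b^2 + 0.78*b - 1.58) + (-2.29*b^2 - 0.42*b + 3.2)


(1) = y^3 - 35*y^2/4 + 6*y + 3
(2) = 2.88*s^5 + 5.33*s^4 - 6.7*s^3 + 0.61*s^2 + 13.17*s - 2.85
(3) = -3*l^5 - 12*l^4 + 111*l^3 + 372*l^2 + 252*l
(4) = 18*r^5 + 7*r^4 - 53*r^3 - 44*r^2 + 2*r + 10
(5) = -2.96*b^4 - 1.16*b^3 - 5.52*b^2 + 0.36*b + 1.62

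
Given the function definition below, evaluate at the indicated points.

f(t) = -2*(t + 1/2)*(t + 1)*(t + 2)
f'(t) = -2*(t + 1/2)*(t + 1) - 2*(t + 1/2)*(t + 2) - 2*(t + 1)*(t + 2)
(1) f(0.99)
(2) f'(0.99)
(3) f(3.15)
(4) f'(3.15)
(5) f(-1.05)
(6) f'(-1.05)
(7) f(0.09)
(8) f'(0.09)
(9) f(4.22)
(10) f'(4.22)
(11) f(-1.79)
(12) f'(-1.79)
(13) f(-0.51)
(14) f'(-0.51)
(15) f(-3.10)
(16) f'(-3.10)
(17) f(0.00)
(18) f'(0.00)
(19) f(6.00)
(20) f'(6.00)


(1) = -17.73
(2) = -26.74
(3) = -156.02
(4) = -110.64
(5) = -0.05
(6) = 1.08
(7) = -2.69
(8) = -8.31
(9) = -306.50
(10) = -172.93
(11) = -0.43
(12) = -1.16
(13) = 0.01
(14) = -1.42
(15) = 12.01
(16) = -21.26
(17) = -2.00
(18) = -7.00
(19) = -728.00
(20) = -307.00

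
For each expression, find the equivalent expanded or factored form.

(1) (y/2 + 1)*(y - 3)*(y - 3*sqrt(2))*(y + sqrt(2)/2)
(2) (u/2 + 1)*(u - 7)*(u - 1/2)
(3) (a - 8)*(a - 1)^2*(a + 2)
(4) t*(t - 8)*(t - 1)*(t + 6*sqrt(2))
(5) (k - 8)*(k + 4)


(1) = y^4/2 - 5*sqrt(2)*y^3/4 - y^3/2 - 9*y^2/2 + 5*sqrt(2)*y^2/4 + 3*y/2 + 15*sqrt(2)*y/2 + 9
(2) = u^3/2 - 11*u^2/4 - 23*u/4 + 7/2
(3) = a^4 - 8*a^3 - 3*a^2 + 26*a - 16
(4) = t^4 - 9*t^3 + 6*sqrt(2)*t^3 - 54*sqrt(2)*t^2 + 8*t^2 + 48*sqrt(2)*t
(5) = k^2 - 4*k - 32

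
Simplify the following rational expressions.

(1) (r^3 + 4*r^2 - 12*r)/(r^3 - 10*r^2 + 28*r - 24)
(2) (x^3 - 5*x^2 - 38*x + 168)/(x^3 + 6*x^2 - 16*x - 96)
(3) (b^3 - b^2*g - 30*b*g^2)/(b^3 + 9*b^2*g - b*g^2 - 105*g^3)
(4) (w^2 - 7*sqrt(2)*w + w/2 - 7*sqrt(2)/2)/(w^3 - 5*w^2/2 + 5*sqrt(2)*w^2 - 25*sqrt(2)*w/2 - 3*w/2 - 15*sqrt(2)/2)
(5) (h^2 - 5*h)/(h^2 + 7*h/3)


(1) = (r^2 + 6*r)/(r^2 - 8*r + 12)
(2) = (x - 7)/(x + 4)
(3) = (b^2 - 6*b*g)/(b^2 + 4*b*g - 21*g^2)
(4) = (4*w - 28*sqrt(2))/(4*w^2 + w*(-12 + 20*sqrt(2)) - 60*sqrt(2))
(5) = (3*h - 15)/(3*h + 7)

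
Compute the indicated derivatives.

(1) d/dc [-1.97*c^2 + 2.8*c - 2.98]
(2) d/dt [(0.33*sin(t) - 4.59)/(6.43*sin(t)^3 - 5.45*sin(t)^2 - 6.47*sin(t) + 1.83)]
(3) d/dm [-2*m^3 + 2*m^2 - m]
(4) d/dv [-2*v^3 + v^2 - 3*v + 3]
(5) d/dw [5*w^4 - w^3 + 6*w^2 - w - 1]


(1) = 2.8 - 3.94*c
(2) = (-4.2438*sin(t)^3 + 90.3396*sin(t)^2 - 50.031*sin(t) - 29.0934)*cos(t)/(41.3449*sin(t)^6 - 70.087*sin(t)^5 - 53.5017*sin(t)^4 + 94.0568*sin(t)^3 + 21.9139*sin(t)^2 - 23.6802*sin(t) + 3.3489)
(3) = -6*m^2 + 4*m - 1
(4) = -6*v^2 + 2*v - 3
(5) = 20*w^3 - 3*w^2 + 12*w - 1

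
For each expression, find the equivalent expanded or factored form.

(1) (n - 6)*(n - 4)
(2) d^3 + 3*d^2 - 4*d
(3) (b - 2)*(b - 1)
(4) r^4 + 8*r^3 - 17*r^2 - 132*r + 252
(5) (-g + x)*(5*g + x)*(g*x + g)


(1) = n^2 - 10*n + 24
(2) = d*(d - 1)*(d + 4)
(3) = b^2 - 3*b + 2
(4) = (r - 3)*(r - 2)*(r + 6)*(r + 7)
(5) = -5*g^3*x - 5*g^3 + 4*g^2*x^2 + 4*g^2*x + g*x^3 + g*x^2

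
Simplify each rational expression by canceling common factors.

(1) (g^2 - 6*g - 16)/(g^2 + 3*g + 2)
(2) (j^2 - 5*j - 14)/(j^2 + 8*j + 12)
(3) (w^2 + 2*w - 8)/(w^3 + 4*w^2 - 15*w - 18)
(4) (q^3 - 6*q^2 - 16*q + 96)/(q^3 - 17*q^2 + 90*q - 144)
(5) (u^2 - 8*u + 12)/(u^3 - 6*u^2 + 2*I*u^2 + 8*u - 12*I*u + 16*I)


(1) = (g - 8)/(g + 1)
(2) = (j - 7)/(j + 6)
(3) = (w^2 + 2*w - 8)/(w^3 + 4*w^2 - 15*w - 18)
(4) = (q^2 - 16)/(q^2 - 11*q + 24)
(5) = (u - 6)/(u^2 + u*(-4 + 2*I) - 8*I)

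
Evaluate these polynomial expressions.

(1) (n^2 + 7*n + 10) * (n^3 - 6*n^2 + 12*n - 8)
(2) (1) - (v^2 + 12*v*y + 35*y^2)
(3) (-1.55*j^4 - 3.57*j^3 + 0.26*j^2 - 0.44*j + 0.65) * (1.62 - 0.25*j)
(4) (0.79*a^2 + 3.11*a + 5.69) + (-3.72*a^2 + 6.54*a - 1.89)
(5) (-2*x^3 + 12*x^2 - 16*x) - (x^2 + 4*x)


(1) = n^5 + n^4 - 20*n^3 + 16*n^2 + 64*n - 80
(2) = -v^2 - 12*v*y - 35*y^2 + 1
(3) = 0.3875*j^5 - 1.6185*j^4 - 5.8484*j^3 + 0.5312*j^2 - 0.8753*j + 1.053
(4) = -2.93*a^2 + 9.65*a + 3.8
(5) = -2*x^3 + 11*x^2 - 20*x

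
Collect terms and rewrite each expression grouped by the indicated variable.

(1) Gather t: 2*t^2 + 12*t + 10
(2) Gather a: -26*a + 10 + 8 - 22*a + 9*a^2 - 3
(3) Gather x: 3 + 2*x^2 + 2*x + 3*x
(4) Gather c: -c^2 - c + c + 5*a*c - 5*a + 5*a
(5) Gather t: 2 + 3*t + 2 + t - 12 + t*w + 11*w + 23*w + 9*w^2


(1) = 2*t^2 + 12*t + 10
(2) = 9*a^2 - 48*a + 15
(3) = 2*x^2 + 5*x + 3
(4) = 5*a*c - c^2
(5) = t*(w + 4) + 9*w^2 + 34*w - 8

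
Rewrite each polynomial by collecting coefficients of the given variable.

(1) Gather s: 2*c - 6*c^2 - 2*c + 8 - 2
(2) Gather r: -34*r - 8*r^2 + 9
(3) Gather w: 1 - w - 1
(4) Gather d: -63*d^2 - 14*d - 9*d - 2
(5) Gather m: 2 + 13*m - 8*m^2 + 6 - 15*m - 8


(1) = 6 - 6*c^2
(2) = -8*r^2 - 34*r + 9
(3) = -w
(4) = -63*d^2 - 23*d - 2
(5) = -8*m^2 - 2*m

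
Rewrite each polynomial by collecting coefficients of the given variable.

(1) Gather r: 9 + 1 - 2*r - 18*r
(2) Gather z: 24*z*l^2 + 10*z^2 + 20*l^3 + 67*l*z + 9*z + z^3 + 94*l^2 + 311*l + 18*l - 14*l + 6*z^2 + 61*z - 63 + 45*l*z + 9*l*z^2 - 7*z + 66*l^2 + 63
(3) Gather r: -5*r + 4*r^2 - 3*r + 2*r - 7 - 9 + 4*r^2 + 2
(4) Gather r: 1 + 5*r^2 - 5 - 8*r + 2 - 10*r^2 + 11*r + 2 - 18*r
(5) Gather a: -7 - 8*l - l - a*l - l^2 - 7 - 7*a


(1) = 10 - 20*r
(2) = 20*l^3 + 160*l^2 + 315*l + z^3 + z^2*(9*l + 16) + z*(24*l^2 + 112*l + 63)
(3) = 8*r^2 - 6*r - 14
(4) = -5*r^2 - 15*r
(5) = a*(-l - 7) - l^2 - 9*l - 14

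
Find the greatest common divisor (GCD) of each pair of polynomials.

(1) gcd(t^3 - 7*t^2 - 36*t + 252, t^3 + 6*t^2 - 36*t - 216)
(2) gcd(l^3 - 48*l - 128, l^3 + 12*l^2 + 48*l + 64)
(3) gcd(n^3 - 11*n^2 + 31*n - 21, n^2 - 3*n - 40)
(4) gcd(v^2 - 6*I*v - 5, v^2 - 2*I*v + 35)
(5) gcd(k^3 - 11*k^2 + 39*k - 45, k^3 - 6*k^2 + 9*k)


(1) = t^2 - 36
(2) = gcd((l - 8)*(l + 4)^2, (l + 4)^3) = l^2 + 8*l + 16
(3) = gcd((n - 7)*(n - 3)*(n - 1), (n - 8)*(n + 5)) = 1
(4) = gcd((v - 5*I)*(v - I), (v - 7*I)*(v + 5*I)) = 1
(5) = k^2 - 6*k + 9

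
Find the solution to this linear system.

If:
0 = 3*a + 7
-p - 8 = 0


Then:
a = -7/3
p = -8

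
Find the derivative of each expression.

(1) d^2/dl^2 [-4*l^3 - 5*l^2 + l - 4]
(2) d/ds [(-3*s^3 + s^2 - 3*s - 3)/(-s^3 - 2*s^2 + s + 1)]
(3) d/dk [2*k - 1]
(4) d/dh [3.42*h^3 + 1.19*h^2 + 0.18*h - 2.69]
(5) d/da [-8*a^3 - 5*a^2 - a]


(1) = -24*l - 10
(2) = s*(7*s^3 - 12*s^2 - 23*s - 10)/(s^6 + 4*s^5 + 2*s^4 - 6*s^3 - 3*s^2 + 2*s + 1)
(3) = 2
(4) = 10.26*h^2 + 2.38*h + 0.18
(5) = -24*a^2 - 10*a - 1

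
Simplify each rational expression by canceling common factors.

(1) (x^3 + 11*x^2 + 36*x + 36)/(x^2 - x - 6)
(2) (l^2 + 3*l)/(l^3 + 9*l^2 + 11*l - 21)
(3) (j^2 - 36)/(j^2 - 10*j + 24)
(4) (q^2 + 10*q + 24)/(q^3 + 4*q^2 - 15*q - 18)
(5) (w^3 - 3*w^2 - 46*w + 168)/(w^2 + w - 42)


(1) = (x^2 + 9*x + 18)/(x - 3)
(2) = l/(l^2 + 6*l - 7)
(3) = (j + 6)/(j - 4)
(4) = (q + 4)/(q^2 - 2*q - 3)
(5) = w - 4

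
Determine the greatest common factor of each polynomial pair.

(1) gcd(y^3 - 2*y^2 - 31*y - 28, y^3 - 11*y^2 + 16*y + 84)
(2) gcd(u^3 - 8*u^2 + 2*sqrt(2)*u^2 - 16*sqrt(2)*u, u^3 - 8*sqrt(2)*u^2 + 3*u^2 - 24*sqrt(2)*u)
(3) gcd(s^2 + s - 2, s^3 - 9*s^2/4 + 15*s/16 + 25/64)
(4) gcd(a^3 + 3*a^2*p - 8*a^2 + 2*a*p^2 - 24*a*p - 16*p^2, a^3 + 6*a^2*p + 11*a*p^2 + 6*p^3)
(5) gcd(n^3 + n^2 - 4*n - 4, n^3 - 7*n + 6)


(1) = y - 7
(2) = gcd(u*(u - 8)*(u + 2*sqrt(2)), u*(u + 3)*(u - 8*sqrt(2))) = u
(3) = 1
(4) = gcd((a - 8)*(a + p)*(a + 2*p), (a + p)*(a + 2*p)*(a + 3*p)) = a^2 + 3*a*p + 2*p^2
(5) = n - 2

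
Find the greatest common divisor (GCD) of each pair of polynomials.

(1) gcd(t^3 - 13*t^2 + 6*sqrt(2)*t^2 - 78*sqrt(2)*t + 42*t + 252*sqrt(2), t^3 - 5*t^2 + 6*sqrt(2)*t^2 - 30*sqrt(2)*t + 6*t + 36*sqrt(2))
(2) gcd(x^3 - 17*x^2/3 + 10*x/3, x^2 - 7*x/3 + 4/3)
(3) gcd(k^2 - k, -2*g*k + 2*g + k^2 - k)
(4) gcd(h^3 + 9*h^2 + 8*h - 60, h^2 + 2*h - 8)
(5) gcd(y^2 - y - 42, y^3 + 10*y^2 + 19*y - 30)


(1) = t + 6*sqrt(2)
(2) = gcd(x*(x - 5)*(x - 2/3), (x - 4/3)*(x - 1)) = 1
(3) = gcd(k*(k - 1), (-2*g + k)*(k - 1)) = k - 1
(4) = gcd((h - 2)*(h + 5)*(h + 6), (h - 2)*(h + 4)) = h - 2
(5) = gcd((y - 7)*(y + 6), (y - 1)*(y + 5)*(y + 6)) = y + 6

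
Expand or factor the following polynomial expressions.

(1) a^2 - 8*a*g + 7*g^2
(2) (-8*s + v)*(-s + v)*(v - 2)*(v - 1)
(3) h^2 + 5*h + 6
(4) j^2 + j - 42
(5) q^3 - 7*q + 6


(1) = (a - 7*g)*(a - g)
(2) = 8*s^2*v^2 - 24*s^2*v + 16*s^2 - 9*s*v^3 + 27*s*v^2 - 18*s*v + v^4 - 3*v^3 + 2*v^2
(3) = (h + 2)*(h + 3)
(4) = (j - 6)*(j + 7)
(5) = (q - 2)*(q - 1)*(q + 3)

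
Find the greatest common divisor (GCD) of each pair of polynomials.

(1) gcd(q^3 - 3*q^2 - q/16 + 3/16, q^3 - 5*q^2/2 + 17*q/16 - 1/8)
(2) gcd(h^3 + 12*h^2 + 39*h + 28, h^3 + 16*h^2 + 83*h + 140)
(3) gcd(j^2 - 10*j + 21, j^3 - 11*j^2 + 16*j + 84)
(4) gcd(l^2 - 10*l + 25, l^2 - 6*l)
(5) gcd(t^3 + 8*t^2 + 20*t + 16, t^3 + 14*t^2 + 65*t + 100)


(1) = gcd((q - 3)*(q - 1/4)*(q + 1/4), (q - 2)*(q - 1/4)^2) = q - 1/4
(2) = gcd((h + 1)*(h + 4)*(h + 7), (h + 4)*(h + 5)*(h + 7)) = h^2 + 11*h + 28
(3) = j - 7
(4) = gcd((l - 5)^2, l*(l - 6)) = 1
(5) = t + 4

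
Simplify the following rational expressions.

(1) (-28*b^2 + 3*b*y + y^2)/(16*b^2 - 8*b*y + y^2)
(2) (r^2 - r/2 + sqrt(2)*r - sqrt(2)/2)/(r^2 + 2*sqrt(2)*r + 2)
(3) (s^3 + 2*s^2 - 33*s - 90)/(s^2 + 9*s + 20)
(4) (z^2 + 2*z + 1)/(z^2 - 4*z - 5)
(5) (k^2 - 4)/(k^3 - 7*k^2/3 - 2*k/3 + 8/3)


(1) = (7*b + y)/(-4*b + y)
(2) = (2*r - 1)/(2*r + 2*sqrt(2))
(3) = (s^2 - 3*s - 18)/(s + 4)
(4) = (z + 1)/(z - 5)
(5) = (3*k + 6)/(3*k^2 - k - 4)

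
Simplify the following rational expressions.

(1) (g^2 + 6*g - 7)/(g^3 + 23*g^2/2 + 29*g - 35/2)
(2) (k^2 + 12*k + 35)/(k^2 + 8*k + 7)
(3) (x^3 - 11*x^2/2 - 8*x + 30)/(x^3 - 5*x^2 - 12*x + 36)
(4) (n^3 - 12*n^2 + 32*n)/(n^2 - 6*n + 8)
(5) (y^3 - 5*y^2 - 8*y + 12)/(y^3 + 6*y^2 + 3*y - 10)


(1) = (2*g - 2)/(2*g^2 + 9*g - 5)
(2) = (k + 5)/(k + 1)
(3) = (2*x + 5)/(2*x + 6)
(4) = (n^2 - 8*n)/(n - 2)
(5) = (y - 6)/(y + 5)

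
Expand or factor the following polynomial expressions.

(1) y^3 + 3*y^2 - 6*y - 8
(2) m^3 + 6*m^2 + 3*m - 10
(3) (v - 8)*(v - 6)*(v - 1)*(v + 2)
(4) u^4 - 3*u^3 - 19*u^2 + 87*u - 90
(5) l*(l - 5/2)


(1) = (y - 2)*(y + 1)*(y + 4)
(2) = (m - 1)*(m + 2)*(m + 5)
(3) = v^4 - 13*v^3 + 32*v^2 + 76*v - 96
(4) = (u - 3)^2*(u - 2)*(u + 5)
(5) = l^2 - 5*l/2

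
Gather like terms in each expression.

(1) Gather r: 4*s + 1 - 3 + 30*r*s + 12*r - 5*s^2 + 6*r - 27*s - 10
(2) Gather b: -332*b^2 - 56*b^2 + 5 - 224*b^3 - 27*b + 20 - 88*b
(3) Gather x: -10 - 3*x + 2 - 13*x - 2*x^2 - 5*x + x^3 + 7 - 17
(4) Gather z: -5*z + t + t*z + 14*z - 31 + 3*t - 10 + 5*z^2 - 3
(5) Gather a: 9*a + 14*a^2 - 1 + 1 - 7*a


(1) = r*(30*s + 18) - 5*s^2 - 23*s - 12
(2) = -224*b^3 - 388*b^2 - 115*b + 25
(3) = x^3 - 2*x^2 - 21*x - 18
(4) = 4*t + 5*z^2 + z*(t + 9) - 44
(5) = 14*a^2 + 2*a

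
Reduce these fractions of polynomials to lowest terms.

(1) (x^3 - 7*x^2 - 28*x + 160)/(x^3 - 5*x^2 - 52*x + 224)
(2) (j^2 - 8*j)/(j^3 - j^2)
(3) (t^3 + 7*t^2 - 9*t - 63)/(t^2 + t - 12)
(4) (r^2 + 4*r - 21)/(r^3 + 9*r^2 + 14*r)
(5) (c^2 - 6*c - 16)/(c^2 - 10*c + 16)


(1) = (x + 5)/(x + 7)
(2) = (j - 8)/(j^2 - j)
(3) = (t^2 + 10*t + 21)/(t + 4)
(4) = (r - 3)/(r^2 + 2*r)
(5) = (c + 2)/(c - 2)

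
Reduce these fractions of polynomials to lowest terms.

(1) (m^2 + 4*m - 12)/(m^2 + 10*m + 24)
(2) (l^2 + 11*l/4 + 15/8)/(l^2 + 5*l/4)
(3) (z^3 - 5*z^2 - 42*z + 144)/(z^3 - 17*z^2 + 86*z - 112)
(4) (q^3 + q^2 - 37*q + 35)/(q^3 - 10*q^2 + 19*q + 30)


(1) = (m - 2)/(m + 4)
(2) = (2*l + 3)/(2*l)
(3) = (z^2 + 3*z - 18)/(z^2 - 9*z + 14)
(4) = (q^2 + 6*q - 7)/(q^2 - 5*q - 6)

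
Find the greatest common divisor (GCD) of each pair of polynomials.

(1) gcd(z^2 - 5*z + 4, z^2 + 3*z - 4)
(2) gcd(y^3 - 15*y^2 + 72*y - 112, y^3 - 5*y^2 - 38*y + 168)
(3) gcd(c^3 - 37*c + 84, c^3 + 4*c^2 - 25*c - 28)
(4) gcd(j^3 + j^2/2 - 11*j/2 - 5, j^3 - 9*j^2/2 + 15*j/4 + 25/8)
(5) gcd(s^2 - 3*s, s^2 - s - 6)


(1) = gcd((z - 4)*(z - 1), (z - 1)*(z + 4)) = z - 1
(2) = gcd((y - 7)*(y - 4)^2, (y - 7)*(y - 4)*(y + 6)) = y^2 - 11*y + 28
(3) = c^2 + 3*c - 28
(4) = gcd((j - 5/2)*(j + 1)*(j + 2), (j - 5/2)^2*(j + 1/2)) = j - 5/2
(5) = s - 3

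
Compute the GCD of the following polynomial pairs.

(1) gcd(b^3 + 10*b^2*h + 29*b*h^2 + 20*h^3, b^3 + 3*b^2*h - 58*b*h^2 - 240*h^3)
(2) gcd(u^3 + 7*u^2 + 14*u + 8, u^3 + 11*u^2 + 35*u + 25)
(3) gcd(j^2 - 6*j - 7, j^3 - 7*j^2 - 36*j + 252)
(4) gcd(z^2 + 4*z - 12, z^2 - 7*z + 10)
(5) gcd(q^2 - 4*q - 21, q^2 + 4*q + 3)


(1) = gcd((b + h)*(b + 4*h)*(b + 5*h), (b - 8*h)*(b + 5*h)*(b + 6*h)) = b + 5*h
(2) = u + 1
(3) = j - 7
(4) = z - 2
(5) = gcd((q - 7)*(q + 3), (q + 1)*(q + 3)) = q + 3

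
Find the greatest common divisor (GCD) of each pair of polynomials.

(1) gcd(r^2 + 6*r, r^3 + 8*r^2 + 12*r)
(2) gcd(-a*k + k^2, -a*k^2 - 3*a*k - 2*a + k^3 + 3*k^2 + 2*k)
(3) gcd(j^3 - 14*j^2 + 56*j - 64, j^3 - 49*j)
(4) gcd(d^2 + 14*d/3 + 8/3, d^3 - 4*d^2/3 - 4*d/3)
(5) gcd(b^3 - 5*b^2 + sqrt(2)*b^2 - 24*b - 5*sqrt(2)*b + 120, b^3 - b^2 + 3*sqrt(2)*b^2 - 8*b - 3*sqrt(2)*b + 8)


(1) = gcd(r*(r + 6), r*(r + 2)*(r + 6)) = r^2 + 6*r
(2) = a - k
(3) = 1
(4) = gcd((d + 2/3)*(d + 4), d*(d - 2)*(d + 2/3)) = d + 2/3
(5) = b + 4*sqrt(2)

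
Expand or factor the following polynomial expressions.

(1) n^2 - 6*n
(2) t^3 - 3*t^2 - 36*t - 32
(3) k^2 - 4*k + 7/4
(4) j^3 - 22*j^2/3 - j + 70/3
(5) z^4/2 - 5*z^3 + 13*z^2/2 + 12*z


(1) = n*(n - 6)
(2) = (t - 8)*(t + 1)*(t + 4)
(3) = (k - 7/2)*(k - 1/2)
(4) = (j - 7)*(j - 2)*(j + 5/3)
(5) = z*(z/2 + 1/2)*(z - 8)*(z - 3)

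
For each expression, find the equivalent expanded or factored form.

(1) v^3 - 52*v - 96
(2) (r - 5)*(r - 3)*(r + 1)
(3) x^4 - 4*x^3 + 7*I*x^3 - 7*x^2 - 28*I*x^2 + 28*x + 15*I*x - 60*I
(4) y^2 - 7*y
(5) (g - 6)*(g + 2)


(1) = (v - 8)*(v + 2)*(v + 6)
(2) = r^3 - 7*r^2 + 7*r + 15
(3) = (x - 4)*(x - I)*(x + 3*I)*(x + 5*I)
(4) = y*(y - 7)
(5) = g^2 - 4*g - 12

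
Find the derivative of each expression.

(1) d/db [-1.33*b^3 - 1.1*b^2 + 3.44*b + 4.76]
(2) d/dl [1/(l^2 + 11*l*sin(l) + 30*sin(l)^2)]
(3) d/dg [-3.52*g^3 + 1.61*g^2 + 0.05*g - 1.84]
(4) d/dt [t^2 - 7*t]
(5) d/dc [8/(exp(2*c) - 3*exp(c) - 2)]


(1) = -3.99*b^2 - 2.2*b + 3.44
(2) = -(11*l*cos(l) + 2*l + 11*sin(l) + 30*sin(2*l))/((l + 5*sin(l))^2*(l + 6*sin(l))^2)
(3) = -10.56*g^2 + 3.22*g + 0.05
(4) = 2*t - 7
(5) = (24 - 16*exp(c))*exp(c)/(-exp(2*c) + 3*exp(c) + 2)^2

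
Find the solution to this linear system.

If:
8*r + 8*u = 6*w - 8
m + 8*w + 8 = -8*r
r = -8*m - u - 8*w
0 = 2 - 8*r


Then:
m = 382/221
r = 1/4
u = -2077/884
w = -324/221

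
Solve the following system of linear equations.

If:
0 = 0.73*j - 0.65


Then:
j = 0.89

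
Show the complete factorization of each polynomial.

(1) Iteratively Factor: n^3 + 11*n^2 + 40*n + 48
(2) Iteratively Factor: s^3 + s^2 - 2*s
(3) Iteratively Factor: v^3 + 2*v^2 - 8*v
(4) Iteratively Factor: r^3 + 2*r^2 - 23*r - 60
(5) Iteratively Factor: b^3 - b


(1) = (n + 3)*(n^2 + 8*n + 16) = (n + 3)*(n + 4)*(n + 4)
(2) = (s)*(s^2 + s - 2) = s*(s - 1)*(s + 2)
(3) = (v - 2)*(v^2 + 4*v) = v*(v - 2)*(v + 4)
(4) = (r + 3)*(r^2 - r - 20) = (r - 5)*(r + 3)*(r + 4)
(5) = (b)*(b^2 - 1) = b*(b - 1)*(b + 1)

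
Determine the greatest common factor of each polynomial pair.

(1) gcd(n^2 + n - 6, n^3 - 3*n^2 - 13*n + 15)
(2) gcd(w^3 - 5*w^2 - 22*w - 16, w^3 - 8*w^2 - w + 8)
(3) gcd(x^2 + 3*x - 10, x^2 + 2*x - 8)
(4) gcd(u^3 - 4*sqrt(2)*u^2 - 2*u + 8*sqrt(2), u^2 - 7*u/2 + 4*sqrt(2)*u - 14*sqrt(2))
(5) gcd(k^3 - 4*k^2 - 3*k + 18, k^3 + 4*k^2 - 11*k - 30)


(1) = n + 3
(2) = gcd((w - 8)*(w + 1)*(w + 2), (w - 8)*(w - 1)*(w + 1)) = w^2 - 7*w - 8
(3) = gcd((x - 2)*(x + 5), (x - 2)*(x + 4)) = x - 2
(4) = 1
(5) = gcd((k - 3)^2*(k + 2), (k - 3)*(k + 2)*(k + 5)) = k^2 - k - 6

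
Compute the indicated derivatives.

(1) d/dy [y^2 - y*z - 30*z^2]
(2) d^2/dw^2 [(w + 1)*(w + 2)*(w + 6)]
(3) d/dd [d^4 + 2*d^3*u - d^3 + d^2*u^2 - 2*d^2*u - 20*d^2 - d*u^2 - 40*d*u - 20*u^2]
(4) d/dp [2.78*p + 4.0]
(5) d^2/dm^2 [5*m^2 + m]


(1) = 2*y - z
(2) = 6*w + 18
(3) = 4*d^3 + 6*d^2*u - 3*d^2 + 2*d*u^2 - 4*d*u - 40*d - u^2 - 40*u
(4) = 2.78000000000000
(5) = 10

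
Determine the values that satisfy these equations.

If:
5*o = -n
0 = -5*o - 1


Then:
n = 1
o = -1/5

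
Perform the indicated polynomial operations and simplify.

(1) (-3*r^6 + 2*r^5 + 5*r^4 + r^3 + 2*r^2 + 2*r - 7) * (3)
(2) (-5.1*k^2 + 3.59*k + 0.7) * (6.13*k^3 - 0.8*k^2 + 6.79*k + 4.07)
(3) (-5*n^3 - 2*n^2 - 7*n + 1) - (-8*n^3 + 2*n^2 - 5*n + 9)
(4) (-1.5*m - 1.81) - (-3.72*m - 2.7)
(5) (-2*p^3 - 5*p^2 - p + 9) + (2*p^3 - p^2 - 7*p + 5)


(1) = -9*r^6 + 6*r^5 + 15*r^4 + 3*r^3 + 6*r^2 + 6*r - 21
(2) = -31.263*k^5 + 26.0867*k^4 - 33.21*k^3 + 3.0591*k^2 + 19.3643*k + 2.849
(3) = 3*n^3 - 4*n^2 - 2*n - 8
(4) = 2.22*m + 0.89
(5) = -6*p^2 - 8*p + 14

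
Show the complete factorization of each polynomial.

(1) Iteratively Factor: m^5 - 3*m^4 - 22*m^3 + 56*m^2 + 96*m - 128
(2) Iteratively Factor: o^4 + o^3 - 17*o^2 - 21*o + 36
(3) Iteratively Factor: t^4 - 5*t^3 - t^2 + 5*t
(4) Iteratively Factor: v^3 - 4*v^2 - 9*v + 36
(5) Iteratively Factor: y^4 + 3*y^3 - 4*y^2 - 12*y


(1) = (m - 4)*(m^4 + m^3 - 18*m^2 - 16*m + 32) = (m - 4)*(m - 1)*(m^3 + 2*m^2 - 16*m - 32) = (m - 4)*(m - 1)*(m + 2)*(m^2 - 16) = (m - 4)^2*(m - 1)*(m + 2)*(m + 4)
(2) = (o - 4)*(o^3 + 5*o^2 + 3*o - 9) = (o - 4)*(o - 1)*(o^2 + 6*o + 9) = (o - 4)*(o - 1)*(o + 3)*(o + 3)
(3) = (t - 5)*(t^3 - t) = (t - 5)*(t + 1)*(t^2 - t) = t*(t - 5)*(t + 1)*(t - 1)
(4) = (v - 4)*(v^2 - 9) = (v - 4)*(v - 3)*(v + 3)
(5) = (y + 3)*(y^3 - 4*y) = (y - 2)*(y + 3)*(y^2 + 2*y) = (y - 2)*(y + 2)*(y + 3)*(y)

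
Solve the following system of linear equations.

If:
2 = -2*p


Then:
p = -1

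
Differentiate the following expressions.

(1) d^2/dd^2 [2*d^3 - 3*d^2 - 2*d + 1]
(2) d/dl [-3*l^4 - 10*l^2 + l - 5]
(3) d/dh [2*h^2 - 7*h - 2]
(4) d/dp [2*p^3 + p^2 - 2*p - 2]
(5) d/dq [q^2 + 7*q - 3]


(1) = 12*d - 6
(2) = -12*l^3 - 20*l + 1
(3) = 4*h - 7
(4) = 6*p^2 + 2*p - 2
(5) = 2*q + 7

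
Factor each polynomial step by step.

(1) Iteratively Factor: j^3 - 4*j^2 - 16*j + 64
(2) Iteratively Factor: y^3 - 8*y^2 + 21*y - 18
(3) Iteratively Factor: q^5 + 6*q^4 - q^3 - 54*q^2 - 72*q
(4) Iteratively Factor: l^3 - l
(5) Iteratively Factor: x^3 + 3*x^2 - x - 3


(1) = (j - 4)*(j^2 - 16) = (j - 4)*(j + 4)*(j - 4)
(2) = (y - 3)*(y^2 - 5*y + 6) = (y - 3)^2*(y - 2)
(3) = (q + 4)*(q^4 + 2*q^3 - 9*q^2 - 18*q) = (q - 3)*(q + 4)*(q^3 + 5*q^2 + 6*q) = (q - 3)*(q + 2)*(q + 4)*(q^2 + 3*q) = (q - 3)*(q + 2)*(q + 3)*(q + 4)*(q)
(4) = (l)*(l^2 - 1) = l*(l - 1)*(l + 1)
(5) = (x + 1)*(x^2 + 2*x - 3) = (x - 1)*(x + 1)*(x + 3)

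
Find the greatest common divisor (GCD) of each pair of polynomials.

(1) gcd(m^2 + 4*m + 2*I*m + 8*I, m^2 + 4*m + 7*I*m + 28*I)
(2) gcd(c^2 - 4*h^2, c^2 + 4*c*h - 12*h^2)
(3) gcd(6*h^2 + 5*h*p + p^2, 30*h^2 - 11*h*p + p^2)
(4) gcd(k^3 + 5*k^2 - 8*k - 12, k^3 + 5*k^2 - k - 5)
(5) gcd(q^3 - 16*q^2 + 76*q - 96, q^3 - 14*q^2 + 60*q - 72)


(1) = m + 4
(2) = c - 2*h
(3) = 1
(4) = k + 1
(5) = gcd((q - 8)*(q - 6)*(q - 2), (q - 6)^2*(q - 2)) = q^2 - 8*q + 12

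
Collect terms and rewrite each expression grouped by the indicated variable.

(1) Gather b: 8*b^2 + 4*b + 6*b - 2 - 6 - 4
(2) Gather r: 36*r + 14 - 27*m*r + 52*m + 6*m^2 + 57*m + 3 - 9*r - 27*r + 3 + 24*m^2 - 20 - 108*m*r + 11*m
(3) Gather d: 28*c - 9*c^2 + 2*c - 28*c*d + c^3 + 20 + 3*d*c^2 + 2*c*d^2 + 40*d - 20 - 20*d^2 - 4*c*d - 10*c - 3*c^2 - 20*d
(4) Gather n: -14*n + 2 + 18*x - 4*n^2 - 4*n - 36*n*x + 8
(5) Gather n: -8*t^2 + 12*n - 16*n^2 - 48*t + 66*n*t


(1) = 8*b^2 + 10*b - 12
(2) = 30*m^2 - 135*m*r + 120*m
(3) = c^3 - 12*c^2 + 20*c + d^2*(2*c - 20) + d*(3*c^2 - 32*c + 20)
(4) = -4*n^2 + n*(-36*x - 18) + 18*x + 10
(5) = -16*n^2 + n*(66*t + 12) - 8*t^2 - 48*t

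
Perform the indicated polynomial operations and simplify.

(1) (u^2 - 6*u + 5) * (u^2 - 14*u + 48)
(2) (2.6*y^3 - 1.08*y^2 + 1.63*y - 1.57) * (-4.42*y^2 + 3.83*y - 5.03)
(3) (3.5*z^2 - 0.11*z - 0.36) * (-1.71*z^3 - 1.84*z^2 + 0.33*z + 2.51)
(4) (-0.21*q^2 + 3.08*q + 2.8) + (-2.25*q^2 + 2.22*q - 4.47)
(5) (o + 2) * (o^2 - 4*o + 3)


(1) = u^4 - 20*u^3 + 137*u^2 - 358*u + 240
(2) = -11.492*y^5 + 14.7316*y^4 - 24.419*y^3 + 18.6147*y^2 - 14.212*y + 7.8971
(3) = -5.985*z^5 - 6.2519*z^4 + 1.973*z^3 + 9.4111*z^2 - 0.3949*z - 0.9036
(4) = -2.46*q^2 + 5.3*q - 1.67
(5) = o^3 - 2*o^2 - 5*o + 6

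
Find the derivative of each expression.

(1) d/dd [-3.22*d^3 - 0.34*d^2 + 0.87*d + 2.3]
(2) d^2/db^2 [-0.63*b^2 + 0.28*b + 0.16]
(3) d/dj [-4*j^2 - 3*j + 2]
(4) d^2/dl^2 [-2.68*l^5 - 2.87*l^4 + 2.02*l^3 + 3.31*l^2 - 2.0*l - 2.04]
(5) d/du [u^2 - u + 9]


(1) = -9.66*d^2 - 0.68*d + 0.87
(2) = -1.26000000000000
(3) = -8*j - 3
(4) = -53.6*l^3 - 34.44*l^2 + 12.12*l + 6.62
(5) = 2*u - 1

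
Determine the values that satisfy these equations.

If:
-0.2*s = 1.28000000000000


Then:
s = -6.40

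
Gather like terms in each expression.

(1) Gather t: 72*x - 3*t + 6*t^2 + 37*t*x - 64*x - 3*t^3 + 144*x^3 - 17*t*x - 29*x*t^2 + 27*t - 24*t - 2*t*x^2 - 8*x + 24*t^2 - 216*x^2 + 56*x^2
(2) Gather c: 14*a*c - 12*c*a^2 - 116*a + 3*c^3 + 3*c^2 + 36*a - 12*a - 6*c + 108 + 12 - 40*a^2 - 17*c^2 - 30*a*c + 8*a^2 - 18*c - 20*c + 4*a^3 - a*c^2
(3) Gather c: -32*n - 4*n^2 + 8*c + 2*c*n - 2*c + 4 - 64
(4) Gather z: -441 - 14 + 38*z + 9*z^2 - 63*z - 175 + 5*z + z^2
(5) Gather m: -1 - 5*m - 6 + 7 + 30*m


(1) = -3*t^3 + t^2*(30 - 29*x) + t*(-2*x^2 + 20*x) + 144*x^3 - 160*x^2
(2) = 4*a^3 - 32*a^2 - 92*a + 3*c^3 + c^2*(-a - 14) + c*(-12*a^2 - 16*a - 44) + 120
(3) = c*(2*n + 6) - 4*n^2 - 32*n - 60
(4) = 10*z^2 - 20*z - 630
(5) = 25*m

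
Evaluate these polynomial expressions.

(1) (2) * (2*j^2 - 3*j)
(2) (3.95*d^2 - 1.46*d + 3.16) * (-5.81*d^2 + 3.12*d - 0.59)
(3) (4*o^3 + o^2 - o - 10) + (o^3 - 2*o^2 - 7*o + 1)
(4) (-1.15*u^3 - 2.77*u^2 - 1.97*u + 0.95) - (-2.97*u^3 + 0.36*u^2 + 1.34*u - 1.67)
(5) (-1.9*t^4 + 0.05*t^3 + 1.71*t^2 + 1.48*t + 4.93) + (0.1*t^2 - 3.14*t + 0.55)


(1) = 4*j^2 - 6*j
(2) = -22.9495*d^4 + 20.8066*d^3 - 25.2453*d^2 + 10.7206*d - 1.8644
(3) = 5*o^3 - o^2 - 8*o - 9
(4) = 1.82*u^3 - 3.13*u^2 - 3.31*u + 2.62
(5) = -1.9*t^4 + 0.05*t^3 + 1.81*t^2 - 1.66*t + 5.48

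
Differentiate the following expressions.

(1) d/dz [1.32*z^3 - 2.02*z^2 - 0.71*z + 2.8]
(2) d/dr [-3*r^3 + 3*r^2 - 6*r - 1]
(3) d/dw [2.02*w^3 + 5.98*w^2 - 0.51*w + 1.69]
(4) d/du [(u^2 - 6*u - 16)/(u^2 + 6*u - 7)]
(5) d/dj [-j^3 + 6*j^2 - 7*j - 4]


(1) = 3.96*z^2 - 4.04*z - 0.71
(2) = -9*r^2 + 6*r - 6
(3) = 6.06*w^2 + 11.96*w - 0.51
(4) = 6*(2*u^2 + 3*u + 23)/(u^4 + 12*u^3 + 22*u^2 - 84*u + 49)
(5) = -3*j^2 + 12*j - 7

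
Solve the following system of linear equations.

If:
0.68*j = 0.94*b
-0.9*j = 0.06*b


Then:
b = 0.00
j = 0.00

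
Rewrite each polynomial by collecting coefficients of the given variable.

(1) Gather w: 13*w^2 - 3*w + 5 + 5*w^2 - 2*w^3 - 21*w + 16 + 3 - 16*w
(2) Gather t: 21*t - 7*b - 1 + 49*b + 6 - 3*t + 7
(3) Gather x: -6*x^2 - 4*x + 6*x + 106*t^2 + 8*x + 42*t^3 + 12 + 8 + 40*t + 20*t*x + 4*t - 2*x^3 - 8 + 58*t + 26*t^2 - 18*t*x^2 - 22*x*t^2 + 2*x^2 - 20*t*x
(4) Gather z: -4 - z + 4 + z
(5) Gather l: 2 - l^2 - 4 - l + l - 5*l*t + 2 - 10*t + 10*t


(1) = -2*w^3 + 18*w^2 - 40*w + 24
(2) = 42*b + 18*t + 12
(3) = 42*t^3 + 132*t^2 + 102*t - 2*x^3 + x^2*(-18*t - 4) + x*(10 - 22*t^2) + 12
(4) = 0
(5) = -l^2 - 5*l*t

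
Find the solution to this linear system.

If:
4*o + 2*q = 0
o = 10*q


Then:
o = 0
q = 0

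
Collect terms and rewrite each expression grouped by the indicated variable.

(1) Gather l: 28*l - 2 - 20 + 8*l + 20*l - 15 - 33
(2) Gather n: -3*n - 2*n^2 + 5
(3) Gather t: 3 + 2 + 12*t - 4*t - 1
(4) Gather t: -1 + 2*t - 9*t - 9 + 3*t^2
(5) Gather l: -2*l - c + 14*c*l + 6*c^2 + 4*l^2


(1) = 56*l - 70
(2) = -2*n^2 - 3*n + 5
(3) = 8*t + 4
(4) = 3*t^2 - 7*t - 10
(5) = 6*c^2 - c + 4*l^2 + l*(14*c - 2)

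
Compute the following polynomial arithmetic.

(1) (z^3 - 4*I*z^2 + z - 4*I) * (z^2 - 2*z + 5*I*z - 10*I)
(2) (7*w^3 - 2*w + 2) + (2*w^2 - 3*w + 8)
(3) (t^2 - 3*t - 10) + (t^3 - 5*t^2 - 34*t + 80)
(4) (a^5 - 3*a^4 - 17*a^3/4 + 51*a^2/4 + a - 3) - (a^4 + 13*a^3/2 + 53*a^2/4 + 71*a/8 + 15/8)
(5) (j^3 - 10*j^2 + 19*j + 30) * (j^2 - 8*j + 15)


(1) = z^5 - 2*z^4 + I*z^4 + 21*z^3 - 2*I*z^3 - 42*z^2 + I*z^2 + 20*z - 2*I*z - 40
(2) = 7*w^3 + 2*w^2 - 5*w + 10
(3) = t^3 - 4*t^2 - 37*t + 70
(4) = a^5 - 4*a^4 - 43*a^3/4 - a^2/2 - 63*a/8 - 39/8
(5) = j^5 - 18*j^4 + 114*j^3 - 272*j^2 + 45*j + 450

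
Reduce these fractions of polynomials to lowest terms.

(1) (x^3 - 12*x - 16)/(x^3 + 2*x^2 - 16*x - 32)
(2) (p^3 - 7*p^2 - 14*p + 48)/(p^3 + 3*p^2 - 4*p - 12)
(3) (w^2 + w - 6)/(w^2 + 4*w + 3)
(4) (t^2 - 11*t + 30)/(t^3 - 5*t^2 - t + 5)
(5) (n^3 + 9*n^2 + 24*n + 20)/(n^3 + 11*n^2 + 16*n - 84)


(1) = (x + 2)/(x + 4)
(2) = (p - 8)/(p + 2)
(3) = (w - 2)/(w + 1)
(4) = (t - 6)/(t^2 - 1)
(5) = (n^3 + 9*n^2 + 24*n + 20)/(n^3 + 11*n^2 + 16*n - 84)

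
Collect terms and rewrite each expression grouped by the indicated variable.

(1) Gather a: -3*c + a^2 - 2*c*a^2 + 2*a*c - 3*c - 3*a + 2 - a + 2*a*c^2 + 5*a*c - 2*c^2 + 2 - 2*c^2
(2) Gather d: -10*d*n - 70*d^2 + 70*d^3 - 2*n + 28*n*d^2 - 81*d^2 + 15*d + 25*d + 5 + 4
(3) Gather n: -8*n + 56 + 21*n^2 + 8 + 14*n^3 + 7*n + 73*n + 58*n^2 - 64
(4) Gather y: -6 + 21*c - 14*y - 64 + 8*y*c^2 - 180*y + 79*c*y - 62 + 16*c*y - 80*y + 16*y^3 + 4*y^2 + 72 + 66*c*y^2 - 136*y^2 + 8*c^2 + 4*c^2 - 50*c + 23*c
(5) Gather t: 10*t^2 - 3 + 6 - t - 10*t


(1) = a^2*(1 - 2*c) + a*(2*c^2 + 7*c - 4) - 4*c^2 - 6*c + 4
(2) = 70*d^3 + d^2*(28*n - 151) + d*(40 - 10*n) - 2*n + 9
(3) = 14*n^3 + 79*n^2 + 72*n
(4) = 12*c^2 - 6*c + 16*y^3 + y^2*(66*c - 132) + y*(8*c^2 + 95*c - 274) - 60
(5) = 10*t^2 - 11*t + 3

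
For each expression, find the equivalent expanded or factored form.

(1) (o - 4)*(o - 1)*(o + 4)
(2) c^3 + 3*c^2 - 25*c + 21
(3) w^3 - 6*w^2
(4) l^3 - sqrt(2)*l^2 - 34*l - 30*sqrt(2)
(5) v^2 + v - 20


(1) = o^3 - o^2 - 16*o + 16
(2) = (c - 3)*(c - 1)*(c + 7)
(3) = w^2*(w - 6)
(4) = (l - 5*sqrt(2))*(l + sqrt(2))*(l + 3*sqrt(2))
(5) = (v - 4)*(v + 5)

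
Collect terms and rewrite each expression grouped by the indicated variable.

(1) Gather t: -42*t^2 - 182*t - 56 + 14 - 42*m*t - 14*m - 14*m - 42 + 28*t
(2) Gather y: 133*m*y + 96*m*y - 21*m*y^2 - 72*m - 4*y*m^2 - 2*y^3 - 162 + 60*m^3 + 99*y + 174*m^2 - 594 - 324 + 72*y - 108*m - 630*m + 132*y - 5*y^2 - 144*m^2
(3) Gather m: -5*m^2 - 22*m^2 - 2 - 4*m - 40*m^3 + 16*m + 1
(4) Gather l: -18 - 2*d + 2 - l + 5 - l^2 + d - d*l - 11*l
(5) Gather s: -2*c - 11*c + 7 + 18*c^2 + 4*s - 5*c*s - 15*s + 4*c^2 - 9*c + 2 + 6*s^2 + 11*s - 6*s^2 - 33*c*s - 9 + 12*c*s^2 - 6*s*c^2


(1) = -28*m - 42*t^2 + t*(-42*m - 154) - 84
(2) = 60*m^3 + 30*m^2 - 810*m - 2*y^3 + y^2*(-21*m - 5) + y*(-4*m^2 + 229*m + 303) - 1080
(3) = -40*m^3 - 27*m^2 + 12*m - 1
(4) = -d - l^2 + l*(-d - 12) - 11
(5) = 22*c^2 + 12*c*s^2 - 22*c + s*(-6*c^2 - 38*c)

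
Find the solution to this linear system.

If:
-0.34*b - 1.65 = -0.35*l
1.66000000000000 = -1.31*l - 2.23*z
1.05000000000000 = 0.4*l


Then:
b = -2.15
l = 2.62
z = -2.29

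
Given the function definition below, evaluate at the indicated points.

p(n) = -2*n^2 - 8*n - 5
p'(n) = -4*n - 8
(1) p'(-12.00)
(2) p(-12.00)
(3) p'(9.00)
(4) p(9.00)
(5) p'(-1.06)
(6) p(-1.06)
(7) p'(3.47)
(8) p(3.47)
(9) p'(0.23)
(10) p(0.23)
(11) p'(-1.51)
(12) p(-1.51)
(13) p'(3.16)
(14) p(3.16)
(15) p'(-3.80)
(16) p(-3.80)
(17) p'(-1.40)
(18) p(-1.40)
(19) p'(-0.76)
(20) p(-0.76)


(1) = 40.00
(2) = -197.00
(3) = -44.00
(4) = -239.00
(5) = -3.76
(6) = 1.23
(7) = -21.88
(8) = -56.84
(9) = -8.92
(10) = -6.95
(11) = -1.96
(12) = 2.52
(13) = -20.64
(14) = -50.25
(15) = 7.20
(16) = -3.48
(17) = -2.40
(18) = 2.28
(19) = -4.96
(20) = -0.08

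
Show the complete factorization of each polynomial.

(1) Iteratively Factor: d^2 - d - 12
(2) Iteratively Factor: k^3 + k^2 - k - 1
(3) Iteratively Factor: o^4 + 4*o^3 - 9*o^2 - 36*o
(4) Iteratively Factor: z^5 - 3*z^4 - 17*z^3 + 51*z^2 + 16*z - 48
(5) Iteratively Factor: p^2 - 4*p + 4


(1) = (d + 3)*(d - 4)
(2) = (k + 1)*(k^2 - 1) = (k - 1)*(k + 1)*(k + 1)
(3) = (o - 3)*(o^3 + 7*o^2 + 12*o) = o*(o - 3)*(o^2 + 7*o + 12) = o*(o - 3)*(o + 3)*(o + 4)
(4) = (z - 1)*(z^4 - 2*z^3 - 19*z^2 + 32*z + 48) = (z - 3)*(z - 1)*(z^3 + z^2 - 16*z - 16) = (z - 3)*(z - 1)*(z + 4)*(z^2 - 3*z - 4) = (z - 3)*(z - 1)*(z + 1)*(z + 4)*(z - 4)
(5) = (p - 2)*(p - 2)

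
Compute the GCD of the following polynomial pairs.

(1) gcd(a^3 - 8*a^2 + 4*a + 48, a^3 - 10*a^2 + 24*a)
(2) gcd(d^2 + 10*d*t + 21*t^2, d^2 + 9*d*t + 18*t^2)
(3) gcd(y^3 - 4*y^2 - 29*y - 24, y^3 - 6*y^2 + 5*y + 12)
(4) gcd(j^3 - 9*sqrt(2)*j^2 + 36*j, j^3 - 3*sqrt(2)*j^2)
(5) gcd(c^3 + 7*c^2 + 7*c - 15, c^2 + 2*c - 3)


(1) = a^2 - 10*a + 24
(2) = gcd((d + 3*t)*(d + 7*t), (d + 3*t)*(d + 6*t)) = d + 3*t
(3) = y + 1
(4) = j^2 - 3*sqrt(2)*j
(5) = gcd((c - 1)*(c + 3)*(c + 5), (c - 1)*(c + 3)) = c^2 + 2*c - 3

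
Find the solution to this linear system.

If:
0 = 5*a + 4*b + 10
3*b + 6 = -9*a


Then:
a = 2/7
b = -20/7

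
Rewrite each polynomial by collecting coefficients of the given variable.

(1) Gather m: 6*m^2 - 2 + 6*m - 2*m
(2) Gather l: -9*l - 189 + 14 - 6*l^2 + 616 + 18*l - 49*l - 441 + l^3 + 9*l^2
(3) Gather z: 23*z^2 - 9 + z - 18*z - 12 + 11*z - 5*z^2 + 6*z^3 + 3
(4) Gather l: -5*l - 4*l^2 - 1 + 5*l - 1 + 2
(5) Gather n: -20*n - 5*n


(1) = 6*m^2 + 4*m - 2
(2) = l^3 + 3*l^2 - 40*l
(3) = 6*z^3 + 18*z^2 - 6*z - 18
(4) = -4*l^2
(5) = -25*n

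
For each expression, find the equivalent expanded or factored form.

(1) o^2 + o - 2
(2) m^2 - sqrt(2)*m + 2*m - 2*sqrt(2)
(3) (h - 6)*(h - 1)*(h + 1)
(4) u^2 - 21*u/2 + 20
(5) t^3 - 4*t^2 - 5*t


(1) = (o - 1)*(o + 2)
(2) = (m + 2)*(m - sqrt(2))
(3) = h^3 - 6*h^2 - h + 6
(4) = (u - 8)*(u - 5/2)
(5) = t*(t - 5)*(t + 1)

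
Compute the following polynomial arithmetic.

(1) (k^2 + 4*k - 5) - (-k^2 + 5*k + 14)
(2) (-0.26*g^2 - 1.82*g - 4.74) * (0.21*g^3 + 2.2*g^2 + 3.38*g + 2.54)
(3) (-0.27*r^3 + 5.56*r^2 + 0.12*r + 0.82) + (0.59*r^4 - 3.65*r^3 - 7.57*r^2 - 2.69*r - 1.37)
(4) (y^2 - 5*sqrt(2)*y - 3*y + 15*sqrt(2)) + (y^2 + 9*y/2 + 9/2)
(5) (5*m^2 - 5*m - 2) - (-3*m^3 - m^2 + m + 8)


(1) = 2*k^2 - k - 19
(2) = -0.0546*g^5 - 0.9542*g^4 - 5.8782*g^3 - 17.24*g^2 - 20.644*g - 12.0396
(3) = 0.59*r^4 - 3.92*r^3 - 2.01*r^2 - 2.57*r - 0.55
(4) = 2*y^2 - 5*sqrt(2)*y + 3*y/2 + 9/2 + 15*sqrt(2)
(5) = 3*m^3 + 6*m^2 - 6*m - 10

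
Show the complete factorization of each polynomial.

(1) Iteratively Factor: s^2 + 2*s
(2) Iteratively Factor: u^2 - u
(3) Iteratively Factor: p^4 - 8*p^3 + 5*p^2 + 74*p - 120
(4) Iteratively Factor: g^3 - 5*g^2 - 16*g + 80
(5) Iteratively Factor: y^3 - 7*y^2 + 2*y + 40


(1) = (s + 2)*(s)
(2) = (u)*(u - 1)
(3) = (p - 4)*(p^3 - 4*p^2 - 11*p + 30) = (p - 4)*(p + 3)*(p^2 - 7*p + 10) = (p - 5)*(p - 4)*(p + 3)*(p - 2)
(4) = (g - 5)*(g^2 - 16) = (g - 5)*(g + 4)*(g - 4)
(5) = (y - 4)*(y^2 - 3*y - 10) = (y - 4)*(y + 2)*(y - 5)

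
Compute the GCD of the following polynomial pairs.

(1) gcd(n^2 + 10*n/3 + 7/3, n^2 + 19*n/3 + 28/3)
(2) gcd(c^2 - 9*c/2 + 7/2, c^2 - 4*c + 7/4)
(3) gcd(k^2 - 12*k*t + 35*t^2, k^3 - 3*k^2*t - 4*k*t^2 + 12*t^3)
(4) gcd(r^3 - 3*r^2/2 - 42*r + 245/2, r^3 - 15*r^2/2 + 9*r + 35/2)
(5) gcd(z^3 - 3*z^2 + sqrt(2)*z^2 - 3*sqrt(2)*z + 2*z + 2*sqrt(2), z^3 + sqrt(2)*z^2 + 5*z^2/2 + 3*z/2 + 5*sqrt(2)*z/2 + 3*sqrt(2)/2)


(1) = n + 7/3
(2) = c - 7/2
(3) = 1
(4) = r^2 - 17*r/2 + 35/2
(5) = z + sqrt(2)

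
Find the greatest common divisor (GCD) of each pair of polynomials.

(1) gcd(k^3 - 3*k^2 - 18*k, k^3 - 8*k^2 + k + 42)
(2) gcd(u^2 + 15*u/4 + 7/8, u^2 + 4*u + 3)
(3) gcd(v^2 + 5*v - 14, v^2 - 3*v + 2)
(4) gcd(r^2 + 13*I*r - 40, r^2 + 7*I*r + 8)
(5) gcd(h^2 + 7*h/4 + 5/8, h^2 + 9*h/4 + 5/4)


(1) = 1
(2) = 1
(3) = gcd((v - 2)*(v + 7), (v - 2)*(v - 1)) = v - 2
(4) = r + 8*I
(5) = gcd((h + 1/2)*(h + 5/4), (h + 1)*(h + 5/4)) = h + 5/4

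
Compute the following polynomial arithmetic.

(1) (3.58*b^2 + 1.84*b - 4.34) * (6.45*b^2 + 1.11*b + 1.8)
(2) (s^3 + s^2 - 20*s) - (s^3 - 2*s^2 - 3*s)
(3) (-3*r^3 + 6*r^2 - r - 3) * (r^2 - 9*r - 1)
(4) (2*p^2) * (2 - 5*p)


(1) = 23.091*b^4 + 15.8418*b^3 - 19.5066*b^2 - 1.5054*b - 7.812
(2) = 3*s^2 - 17*s
(3) = -3*r^5 + 33*r^4 - 52*r^3 + 28*r + 3
(4) = -10*p^3 + 4*p^2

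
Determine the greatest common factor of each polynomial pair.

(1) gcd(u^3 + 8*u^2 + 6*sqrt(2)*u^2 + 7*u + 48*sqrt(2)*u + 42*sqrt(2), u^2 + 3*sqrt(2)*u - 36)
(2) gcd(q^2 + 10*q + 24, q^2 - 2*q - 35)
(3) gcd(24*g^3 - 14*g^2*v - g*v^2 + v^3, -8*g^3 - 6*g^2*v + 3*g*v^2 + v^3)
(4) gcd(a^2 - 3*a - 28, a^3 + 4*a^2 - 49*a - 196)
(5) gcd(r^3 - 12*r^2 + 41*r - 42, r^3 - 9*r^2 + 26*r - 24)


(1) = gcd((u + 1)*(u + 7)*(u + 6*sqrt(2)), (u - 3*sqrt(2))*(u + 6*sqrt(2))) = u + 6*sqrt(2)
(2) = 1
(3) = -8*g^2 + 2*g*v + v^2
(4) = a^2 - 3*a - 28
(5) = r^2 - 5*r + 6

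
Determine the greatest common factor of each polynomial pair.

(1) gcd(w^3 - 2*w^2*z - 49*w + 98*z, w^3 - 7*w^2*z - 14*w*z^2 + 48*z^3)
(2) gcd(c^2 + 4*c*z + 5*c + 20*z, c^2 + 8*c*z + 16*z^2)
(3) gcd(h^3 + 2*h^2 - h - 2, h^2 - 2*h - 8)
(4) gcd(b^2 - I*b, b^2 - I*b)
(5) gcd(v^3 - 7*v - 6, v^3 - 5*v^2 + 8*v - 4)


(1) = gcd((w - 7)*(w + 7)*(w - 2*z), (w - 8*z)*(w - 2*z)*(w + 3*z)) = -w + 2*z
(2) = c + 4*z
(3) = h + 2
(4) = b^2 - I*b
(5) = 1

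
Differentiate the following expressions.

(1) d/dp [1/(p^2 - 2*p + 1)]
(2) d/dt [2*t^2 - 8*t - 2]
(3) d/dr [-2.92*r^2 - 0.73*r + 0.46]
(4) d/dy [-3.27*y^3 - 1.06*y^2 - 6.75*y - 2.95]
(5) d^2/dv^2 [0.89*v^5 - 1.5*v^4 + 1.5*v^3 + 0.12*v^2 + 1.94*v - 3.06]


(1) = 2*(1 - p)/(p^2 - 2*p + 1)^2
(2) = 4*t - 8
(3) = -5.84*r - 0.73
(4) = -9.81*y^2 - 2.12*y - 6.75
(5) = 17.8*v^3 - 18.0*v^2 + 9.0*v + 0.24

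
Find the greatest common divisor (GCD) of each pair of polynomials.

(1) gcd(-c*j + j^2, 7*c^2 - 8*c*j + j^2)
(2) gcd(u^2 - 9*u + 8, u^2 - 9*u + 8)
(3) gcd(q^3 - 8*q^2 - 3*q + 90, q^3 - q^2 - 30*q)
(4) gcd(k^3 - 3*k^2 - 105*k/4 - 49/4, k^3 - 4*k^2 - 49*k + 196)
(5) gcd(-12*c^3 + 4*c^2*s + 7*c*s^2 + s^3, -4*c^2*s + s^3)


(1) = c - j
(2) = gcd((u - 8)*(u - 1), (u - 8)*(u - 1)) = u^2 - 9*u + 8
(3) = gcd((q - 6)*(q - 5)*(q + 3), q*(q - 6)*(q + 5)) = q - 6
(4) = gcd((k - 7)*(k + 1/2)*(k + 7/2), (k - 7)*(k - 4)*(k + 7)) = k - 7
(5) = gcd((-c + s)*(2*c + s)*(6*c + s), s*(-2*c + s)*(2*c + s)) = 2*c + s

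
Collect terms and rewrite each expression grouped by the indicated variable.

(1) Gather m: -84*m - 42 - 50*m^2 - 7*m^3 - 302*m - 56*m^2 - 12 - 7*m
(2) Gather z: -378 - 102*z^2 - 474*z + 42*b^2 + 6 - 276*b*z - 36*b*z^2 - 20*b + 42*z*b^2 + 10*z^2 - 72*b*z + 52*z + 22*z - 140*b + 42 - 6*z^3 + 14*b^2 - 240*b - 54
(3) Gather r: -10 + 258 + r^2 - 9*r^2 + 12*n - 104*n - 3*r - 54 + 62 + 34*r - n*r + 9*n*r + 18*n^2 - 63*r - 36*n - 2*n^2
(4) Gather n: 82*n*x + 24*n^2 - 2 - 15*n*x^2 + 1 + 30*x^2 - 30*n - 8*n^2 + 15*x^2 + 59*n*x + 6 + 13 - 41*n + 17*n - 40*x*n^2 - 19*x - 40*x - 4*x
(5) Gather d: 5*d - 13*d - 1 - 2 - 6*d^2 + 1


(1) = -7*m^3 - 106*m^2 - 393*m - 54
(2) = 56*b^2 - 400*b - 6*z^3 + z^2*(-36*b - 92) + z*(42*b^2 - 348*b - 400) - 384
(3) = 16*n^2 - 128*n - 8*r^2 + r*(8*n - 32) + 256
(4) = n^2*(16 - 40*x) + n*(-15*x^2 + 141*x - 54) + 45*x^2 - 63*x + 18
(5) = -6*d^2 - 8*d - 2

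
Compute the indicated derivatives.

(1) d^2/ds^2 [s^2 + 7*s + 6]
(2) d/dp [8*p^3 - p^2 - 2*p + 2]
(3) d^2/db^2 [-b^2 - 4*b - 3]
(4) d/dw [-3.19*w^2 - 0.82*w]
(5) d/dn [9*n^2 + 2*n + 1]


(1) = 2
(2) = 24*p^2 - 2*p - 2
(3) = -2
(4) = -6.38*w - 0.82
(5) = 18*n + 2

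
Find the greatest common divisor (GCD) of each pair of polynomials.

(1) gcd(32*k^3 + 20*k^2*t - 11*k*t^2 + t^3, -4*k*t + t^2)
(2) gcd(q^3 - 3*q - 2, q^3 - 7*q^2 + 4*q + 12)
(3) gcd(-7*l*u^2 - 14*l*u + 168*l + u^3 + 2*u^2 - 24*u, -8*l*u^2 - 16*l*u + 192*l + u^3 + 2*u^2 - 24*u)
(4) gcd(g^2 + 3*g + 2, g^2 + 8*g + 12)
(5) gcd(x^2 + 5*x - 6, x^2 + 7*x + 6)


(1) = -4*k + t
(2) = q^2 - q - 2
(3) = gcd((-7*l + u)*(u - 4)*(u + 6), (-8*l + u)*(u - 4)*(u + 6)) = u^2 + 2*u - 24
(4) = g + 2
(5) = gcd((x - 1)*(x + 6), (x + 1)*(x + 6)) = x + 6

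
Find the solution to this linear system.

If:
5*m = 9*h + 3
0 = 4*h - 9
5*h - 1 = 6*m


Then:
No Solution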